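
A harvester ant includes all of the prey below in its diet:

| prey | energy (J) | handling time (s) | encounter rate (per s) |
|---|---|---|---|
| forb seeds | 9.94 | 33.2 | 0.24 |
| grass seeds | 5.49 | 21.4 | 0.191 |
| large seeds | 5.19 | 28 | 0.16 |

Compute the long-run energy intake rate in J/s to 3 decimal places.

0.243 J/s

R = (0.24×9.94 + 0.191×5.49 + 0.16×5.19) / (1 + 0.24×33.2 + 0.191×21.4 + 0.16×28) = 4.265/17.54 = 0.2432 J/s.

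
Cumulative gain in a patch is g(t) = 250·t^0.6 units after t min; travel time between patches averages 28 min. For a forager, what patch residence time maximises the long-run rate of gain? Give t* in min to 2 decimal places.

Optimal t* satisfies g'(t*) = g(t*)/(T + t*).
g'(t) = 0.6·250·t^-0.4. Setting 0.6·250·t^-0.4 = 250·t^0.6/(28+t) gives 0.6(28+t) = t, so 0.40·t = 0.6×28.
t* = 0.6×28/0.40 = 42 min.

42.00 min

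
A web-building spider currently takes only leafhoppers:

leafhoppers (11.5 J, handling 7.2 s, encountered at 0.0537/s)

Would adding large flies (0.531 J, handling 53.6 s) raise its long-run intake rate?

No

Current rate: (0.0537×11.5)/(1 + 0.0537×7.2) = 0.4454 J/s.
large flies: E/h = 0.531/53.6 = 0.009907 J/s.
0.009907 < 0.4454, so adding large flies would lower the average — exclude it.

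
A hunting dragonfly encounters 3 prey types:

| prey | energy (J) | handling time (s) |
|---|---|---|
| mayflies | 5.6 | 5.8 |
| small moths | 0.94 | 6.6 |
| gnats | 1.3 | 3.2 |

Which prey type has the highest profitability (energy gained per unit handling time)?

mayflies

In descending order of E/h:
mayflies: 5.6/5.8 = 0.966 J/s
gnats: 1.3/3.2 = 0.406 J/s
small moths: 0.94/6.6 = 0.142 J/s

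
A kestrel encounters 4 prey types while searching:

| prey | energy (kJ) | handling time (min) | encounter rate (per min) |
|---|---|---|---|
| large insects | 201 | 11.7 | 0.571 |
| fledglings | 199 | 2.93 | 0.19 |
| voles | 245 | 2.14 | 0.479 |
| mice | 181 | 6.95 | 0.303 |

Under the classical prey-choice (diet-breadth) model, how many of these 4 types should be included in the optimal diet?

Profitabilities (E/h, kJ/min): voles 114, fledglings 67.9, mice 26, large insects 17.2. Add prey in this order while the next type's profitability exceeds the intake rate on those already taken.
Rate on top 1: 57.95. fledglings: 67.9 > 57.95 → include.
Rate on top 2: 60.1. mice: 26 < 60.1 → exclude; stop.
Optimal diet: voles, fledglings — 2 of 4 types.

2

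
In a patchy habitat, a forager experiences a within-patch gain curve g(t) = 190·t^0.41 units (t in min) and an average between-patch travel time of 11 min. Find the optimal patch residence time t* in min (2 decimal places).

7.64 min

Maximise g(t)/(T+t): set derivative to zero → g'(t)(T+t) = g(t).
g'(t) = 0.41·190·t^-0.59. Setting 0.41·190·t^-0.59 = 190·t^0.41/(11+t) gives 0.41(11+t) = t, so 0.59·t = 0.41×11.
t* = 0.41×11/0.59 = 7.644 min.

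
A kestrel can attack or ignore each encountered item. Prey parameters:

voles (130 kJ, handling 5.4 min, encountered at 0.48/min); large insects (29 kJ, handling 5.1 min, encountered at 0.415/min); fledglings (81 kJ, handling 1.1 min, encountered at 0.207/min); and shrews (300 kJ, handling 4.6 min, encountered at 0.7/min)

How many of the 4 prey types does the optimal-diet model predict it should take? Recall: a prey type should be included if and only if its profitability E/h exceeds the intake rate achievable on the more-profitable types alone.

2

E/h in descending order: fledglings 73.6, shrews 65.2, voles 24.1, large insects 5.69 kJ/min. The optimal diet is the largest prefix of this list for which every included type satisfies E_i/h_i > R on the types above it.
Rate on top 1: 13.66. shrews: 65.2 > 13.66 → include.
Rate on top 2: 50.99. voles: 24.1 < 50.99 → exclude; stop.
Optimal diet: fledglings, shrews — 2 of 4 types.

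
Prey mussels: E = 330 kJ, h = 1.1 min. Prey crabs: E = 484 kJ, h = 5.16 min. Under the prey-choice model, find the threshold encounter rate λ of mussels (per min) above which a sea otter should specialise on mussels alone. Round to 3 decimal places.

At the threshold, the rate on mussels alone equals the profitability of crabs: λ·330/(1 + λ·1.1) = 484/5.16 = 93.8.
Rearranging, λ(330 − 93.8×1.1) = 93.8, so λ = 93.8/226.8 = 0.4135 per min.

0.414 per min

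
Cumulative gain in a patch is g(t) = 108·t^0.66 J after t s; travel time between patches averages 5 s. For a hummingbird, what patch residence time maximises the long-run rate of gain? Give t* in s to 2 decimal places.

9.71 s

Optimal t* satisfies g'(t*) = g(t*)/(T + t*).
g'(t) = 0.66·108·t^-0.34. Setting 0.66·108·t^-0.34 = 108·t^0.66/(5+t) gives 0.66(5+t) = t, so 0.34·t = 0.66×5.
t* = 0.66×5/0.34 = 9.706 s.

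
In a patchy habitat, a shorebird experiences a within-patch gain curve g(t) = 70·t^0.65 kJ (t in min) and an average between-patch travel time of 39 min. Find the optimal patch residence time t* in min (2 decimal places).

By the marginal value theorem, leave when the instantaneous gain rate g'(t) equals the habitat-wide average g(t)/(T + t).
g'(t) = 0.65·70·t^-0.35. Setting 0.65·70·t^-0.35 = 70·t^0.65/(39+t) gives 0.65(39+t) = t, so 0.35·t = 0.65×39.
t* = 0.65×39/0.35 = 72.43 min.

72.43 min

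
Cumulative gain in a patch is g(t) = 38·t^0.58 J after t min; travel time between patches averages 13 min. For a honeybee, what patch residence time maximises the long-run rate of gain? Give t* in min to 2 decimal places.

By the marginal value theorem, leave when the instantaneous gain rate g'(t) equals the habitat-wide average g(t)/(T + t).
g'(t) = 0.58·38·t^-0.42. Setting 0.58·38·t^-0.42 = 38·t^0.58/(13+t) gives 0.58(13+t) = t, so 0.42·t = 0.58×13.
t* = 0.58×13/0.42 = 17.95 min.

17.95 min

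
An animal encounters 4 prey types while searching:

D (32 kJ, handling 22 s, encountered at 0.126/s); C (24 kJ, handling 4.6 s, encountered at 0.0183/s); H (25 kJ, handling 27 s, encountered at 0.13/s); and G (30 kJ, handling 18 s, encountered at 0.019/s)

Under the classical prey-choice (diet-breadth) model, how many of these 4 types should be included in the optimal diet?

3

Profitabilities (E/h, kJ/s): C 5.22, G 1.67, D 1.45, H 0.926. Add prey in this order while the next type's profitability exceeds the intake rate on those already taken.
Rate on top 1: 0.4051. G: 1.67 > 0.4051 → include.
Rate on top 2: 0.7076. D: 1.45 > 0.7076 → include.
Rate on top 3: 1.201. H: 0.926 < 1.201 → exclude; stop.
Optimal diet: C, G, D — 3 of 4 types.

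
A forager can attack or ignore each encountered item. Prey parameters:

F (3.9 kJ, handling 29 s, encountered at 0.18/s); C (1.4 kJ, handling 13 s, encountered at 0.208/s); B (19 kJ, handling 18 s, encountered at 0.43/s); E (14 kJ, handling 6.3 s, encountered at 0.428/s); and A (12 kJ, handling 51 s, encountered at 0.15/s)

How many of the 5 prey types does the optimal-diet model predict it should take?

1

Profitabilities (E/h, kJ/s): E 2.22, B 1.06, A 0.235, F 0.134, C 0.108. Add prey in this order while the next type's profitability exceeds the intake rate on those already taken.
Rate on top 1: 1.621. B: 1.06 < 1.621 → exclude; stop.
Optimal diet: E — 1 of 5 types.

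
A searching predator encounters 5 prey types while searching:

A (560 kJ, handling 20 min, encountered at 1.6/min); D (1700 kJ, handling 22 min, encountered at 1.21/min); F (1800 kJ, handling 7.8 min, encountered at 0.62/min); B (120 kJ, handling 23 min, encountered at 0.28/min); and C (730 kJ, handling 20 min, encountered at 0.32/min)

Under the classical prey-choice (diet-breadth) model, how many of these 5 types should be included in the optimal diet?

1

Profitabilities (E/h, kJ/min): F 231, D 77.3, C 36.5, A 28, B 5.22. Add prey in this order while the next type's profitability exceeds the intake rate on those already taken.
Rate on top 1: 191.2. D: 77.3 < 191.2 → exclude; stop.
Optimal diet: F — 1 of 5 types.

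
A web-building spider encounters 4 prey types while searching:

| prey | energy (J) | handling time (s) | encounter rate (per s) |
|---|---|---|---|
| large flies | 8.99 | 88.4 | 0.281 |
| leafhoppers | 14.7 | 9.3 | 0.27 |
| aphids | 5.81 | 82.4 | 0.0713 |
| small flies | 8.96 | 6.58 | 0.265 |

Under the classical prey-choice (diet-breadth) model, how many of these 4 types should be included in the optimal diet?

Rank by E/h (J/s): leafhoppers 1.58, small flies 1.36, large flies 0.102, aphids 0.0705. Include each in turn until the next type's E/h falls below the running intake rate.
Rate on top 1: 1.13. small flies: 1.36 > 1.13 → include.
Rate on top 2: 1.207. large flies: 0.102 < 1.207 → exclude; stop.
Optimal diet: leafhoppers, small flies — 2 of 4 types.

2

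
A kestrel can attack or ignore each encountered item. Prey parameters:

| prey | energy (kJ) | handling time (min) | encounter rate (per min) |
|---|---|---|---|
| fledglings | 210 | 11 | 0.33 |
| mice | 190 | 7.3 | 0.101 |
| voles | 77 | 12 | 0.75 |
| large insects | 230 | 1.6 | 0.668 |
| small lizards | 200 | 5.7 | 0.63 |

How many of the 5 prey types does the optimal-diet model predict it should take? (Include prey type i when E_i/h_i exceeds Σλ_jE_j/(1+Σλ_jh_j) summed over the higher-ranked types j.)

1

Profitabilities (E/h, kJ/min): large insects 144, small lizards 35.1, mice 26, fledglings 19.1, voles 6.42. Add prey in this order while the next type's profitability exceeds the intake rate on those already taken.
Rate on top 1: 74.27. small lizards: 35.1 < 74.27 → exclude; stop.
Optimal diet: large insects — 1 of 5 types.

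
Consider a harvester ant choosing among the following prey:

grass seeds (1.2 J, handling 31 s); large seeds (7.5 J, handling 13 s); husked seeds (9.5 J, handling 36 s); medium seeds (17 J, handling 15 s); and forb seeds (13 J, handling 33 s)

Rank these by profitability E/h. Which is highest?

Profitability E/h (J/s): grass seeds = 1.2/31 = 0.0387, large seeds = 7.5/13 = 0.577, husked seeds = 9.5/36 = 0.264, medium seeds = 17/15 = 1.13, forb seeds = 13/33 = 0.394.
Ranked: medium seeds > large seeds > forb seeds > husked seeds > grass seeds.

medium seeds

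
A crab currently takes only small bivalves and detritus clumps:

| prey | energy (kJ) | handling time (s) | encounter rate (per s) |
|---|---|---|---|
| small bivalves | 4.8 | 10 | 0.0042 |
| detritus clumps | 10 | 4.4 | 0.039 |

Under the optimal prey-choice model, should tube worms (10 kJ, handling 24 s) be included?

On small bivalves and detritus clumps alone, R = ΣλE/(1+Σλh) = 0.4102/1.214 = 0.338 kJ/s.
tube worms: E/h = 10/24 = 0.4167 kJ/s.
Since 0.4167 > R, including tube worms increases the long-run rate.

Yes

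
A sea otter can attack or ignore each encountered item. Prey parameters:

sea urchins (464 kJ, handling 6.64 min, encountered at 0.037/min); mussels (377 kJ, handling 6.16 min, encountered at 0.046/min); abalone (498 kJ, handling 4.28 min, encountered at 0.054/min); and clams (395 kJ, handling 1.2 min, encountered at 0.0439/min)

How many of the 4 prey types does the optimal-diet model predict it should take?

4

Rank by E/h (kJ/min): clams 329, abalone 116, sea urchins 69.9, mussels 61.2. Include each in turn until the next type's E/h falls below the running intake rate.
Rate on top 1: 16.47. abalone: 116 > 16.47 → include.
Rate on top 2: 34.45. sea urchins: 69.9 > 34.45 → include.
Rate on top 3: 40.14. mussels: 61.2 > 40.14 → include.
Optimal diet: clams, abalone, sea urchins, mussels — 4 of 4 types.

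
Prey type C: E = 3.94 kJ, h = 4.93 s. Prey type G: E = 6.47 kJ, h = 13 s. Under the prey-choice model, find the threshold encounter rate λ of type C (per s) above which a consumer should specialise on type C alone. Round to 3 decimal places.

The zero-one rule: include type G iff E₂/h₂ > λE₁/(1+λh₁). Equality gives the switch point.
λE₁h₂ = E₂ + λE₂h₁ ⇒ λ = E₂/(E₁h₂ − E₂h₁) = 6.47/(51.22 − 31.9) = 0.3348 per s.

0.335 per s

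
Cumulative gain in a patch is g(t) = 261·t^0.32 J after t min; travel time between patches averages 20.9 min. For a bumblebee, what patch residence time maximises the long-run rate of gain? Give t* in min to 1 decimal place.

By the marginal value theorem, leave when the instantaneous gain rate g'(t) equals the habitat-wide average g(t)/(T + t).
g'(t) = 0.32·261·t^-0.68. Setting 0.32·261·t^-0.68 = 261·t^0.32/(20.9+t) gives 0.32(20.9+t) = t, so 0.68·t = 0.32×20.9.
t* = 0.32×20.9/0.68 = 9.835 min.

9.8 min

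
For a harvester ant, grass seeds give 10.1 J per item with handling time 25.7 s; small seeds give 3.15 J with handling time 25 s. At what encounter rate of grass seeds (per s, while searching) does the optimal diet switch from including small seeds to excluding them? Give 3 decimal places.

Drop small seeds once their profitability E₂/h₂ falls below the rate achievable on grass seeds alone: E₂/h₂ = λE₁/(1 + λh₁).
Solve for λ: λE₁h₂ = E₂(1 + λh₁) → λ(E₁h₂ − E₂h₁) = E₂ → λ = E₂/(E₁h₂ − E₂h₁).
λ = 3.15/(10.1×25 − 3.15×25.7) = 3.15/171.5 = 0.01836 per s.

0.018 per s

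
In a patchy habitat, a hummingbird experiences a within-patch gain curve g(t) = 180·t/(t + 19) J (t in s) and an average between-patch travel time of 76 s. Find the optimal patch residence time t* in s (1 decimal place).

38.0 s

Optimal t* satisfies g'(t*) = g(t*)/(T + t*).
g'(t) = 180·19/(t + 19)². Setting 180·19/(t+19)² = 180t/[(t+19)(76+t)] gives 19(76+t) = t(t+19), so t² = 19×76 = 1444.
t* = √1444 = 38 s.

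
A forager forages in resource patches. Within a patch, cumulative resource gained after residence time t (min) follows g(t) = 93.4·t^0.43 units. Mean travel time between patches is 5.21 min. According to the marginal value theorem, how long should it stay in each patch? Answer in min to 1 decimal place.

3.9 min

Optimal t* satisfies g'(t*) = g(t*)/(T + t*).
g'(t) = 0.43·93.4·t^-0.57. Setting 0.43·93.4·t^-0.57 = 93.4·t^0.43/(5.21+t) gives 0.43(5.21+t) = t, so 0.57·t = 0.43×5.21.
t* = 0.43×5.21/0.57 = 3.93 min.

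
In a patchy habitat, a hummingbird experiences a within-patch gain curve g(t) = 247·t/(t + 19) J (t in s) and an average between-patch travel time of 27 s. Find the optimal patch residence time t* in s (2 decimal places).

Optimal t* satisfies g'(t*) = g(t*)/(T + t*).
g'(t) = 247·19/(t + 19)². Setting 247·19/(t+19)² = 247t/[(t+19)(27+t)] gives 19(27+t) = t(t+19), so t² = 19×27 = 513.
t* = √513 = 22.65 s.

22.65 s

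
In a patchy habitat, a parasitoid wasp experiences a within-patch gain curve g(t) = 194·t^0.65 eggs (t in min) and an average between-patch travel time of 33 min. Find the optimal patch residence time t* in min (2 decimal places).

Maximise g(t)/(T+t): set derivative to zero → g'(t)(T+t) = g(t).
g'(t) = 0.65·194·t^-0.35. Setting 0.65·194·t^-0.35 = 194·t^0.65/(33+t) gives 0.65(33+t) = t, so 0.35·t = 0.65×33.
t* = 0.65×33/0.35 = 61.29 min.

61.29 min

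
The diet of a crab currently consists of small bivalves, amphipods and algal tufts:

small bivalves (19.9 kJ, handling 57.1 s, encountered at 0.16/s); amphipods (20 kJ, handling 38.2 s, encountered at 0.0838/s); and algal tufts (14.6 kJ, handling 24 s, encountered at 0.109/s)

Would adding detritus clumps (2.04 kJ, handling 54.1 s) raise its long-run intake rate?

Current rate: (0.16×19.9 + 0.0838×20 + 0.109×14.6)/(1 + 0.16×57.1 + 0.0838×38.2 + 0.109×24) = 0.4044 kJ/s.
Profitability of detritus clumps: 2.04/54.1 = 0.03771 kJ/s.
0.03771 < 0.4044, so adding detritus clumps would lower the average — exclude it.

No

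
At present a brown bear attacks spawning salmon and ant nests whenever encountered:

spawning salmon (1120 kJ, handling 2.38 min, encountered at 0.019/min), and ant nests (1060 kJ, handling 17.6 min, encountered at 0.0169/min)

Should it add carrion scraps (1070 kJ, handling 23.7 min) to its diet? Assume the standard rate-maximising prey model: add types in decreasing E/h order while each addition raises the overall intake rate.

Yes

Intake rate on the current diet: R = (0.019×1120 + 0.0169×1060) / (1 + 0.019×2.38 + 0.0169×17.6) = 39.19/1.343 = 29.19 kJ/min.
carrion scraps: E/h = 1070/23.7 = 45.15 kJ/min.
Since 45.15 > R, including carrion scraps increases the long-run rate.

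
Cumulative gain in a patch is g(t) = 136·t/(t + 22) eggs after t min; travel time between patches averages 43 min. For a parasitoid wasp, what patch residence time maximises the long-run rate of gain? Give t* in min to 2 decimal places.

30.76 min

Maximise g(t)/(T+t): set derivative to zero → g'(t)(T+t) = g(t).
g'(t) = 136·22/(t + 22)². Setting 136·22/(t+22)² = 136t/[(t+22)(43+t)] gives 22(43+t) = t(t+22), so t² = 22×43 = 946.
t* = √946 = 30.76 min.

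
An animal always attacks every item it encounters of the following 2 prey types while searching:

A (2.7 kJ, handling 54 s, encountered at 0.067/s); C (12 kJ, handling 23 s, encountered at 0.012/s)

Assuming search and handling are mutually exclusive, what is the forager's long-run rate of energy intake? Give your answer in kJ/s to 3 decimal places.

0.066 kJ/s

R = Σλ_iE_i / (1 + Σλ_ih_i)
Numerator: 0.067×2.7 + 0.012×12 = 0.3249
Denominator: 1 + 0.067×54 + 0.012×23 = 4.894
R = 0.3249/4.894 = 0.06639 kJ/s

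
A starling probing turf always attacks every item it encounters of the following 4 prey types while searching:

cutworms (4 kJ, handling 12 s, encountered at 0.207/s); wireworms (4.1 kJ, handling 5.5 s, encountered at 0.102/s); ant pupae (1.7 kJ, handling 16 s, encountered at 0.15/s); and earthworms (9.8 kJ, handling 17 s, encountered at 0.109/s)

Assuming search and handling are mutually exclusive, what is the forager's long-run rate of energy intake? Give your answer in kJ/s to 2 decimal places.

Energy encountered per unit search time: 0.207×4 + 0.102×4.1 + 0.15×1.7 + 0.109×9.8 = 2.569 kJ/s.
Handling time per unit search time: 0.207×12 + 0.102×5.5 + 0.15×16 + 0.109×17 = 7.298.
Rate = 2.569/(1 + 7.298) = 0.3096 kJ/s.

0.31 kJ/s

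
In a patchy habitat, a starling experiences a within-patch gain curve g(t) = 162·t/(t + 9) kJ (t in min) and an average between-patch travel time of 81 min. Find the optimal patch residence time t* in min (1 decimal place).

Maximise g(t)/(T+t): set derivative to zero → g'(t)(T+t) = g(t).
g'(t) = 162·9/(t + 9)². Setting 162·9/(t+9)² = 162t/[(t+9)(81+t)] gives 9(81+t) = t(t+9), so t² = 9×81 = 729.
t* = √729 = 27 min.

27.0 min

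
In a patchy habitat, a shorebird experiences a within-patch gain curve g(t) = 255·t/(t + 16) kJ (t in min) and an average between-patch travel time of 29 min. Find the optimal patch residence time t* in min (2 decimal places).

Optimal t* satisfies g'(t*) = g(t*)/(T + t*).
g'(t) = 255·16/(t + 16)². Setting 255·16/(t+16)² = 255t/[(t+16)(29+t)] gives 16(29+t) = t(t+16), so t² = 16×29 = 464.
t* = √464 = 21.54 min.

21.54 min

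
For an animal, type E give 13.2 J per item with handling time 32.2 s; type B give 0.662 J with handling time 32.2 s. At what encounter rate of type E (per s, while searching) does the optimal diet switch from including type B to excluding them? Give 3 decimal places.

At the threshold, the rate on type E alone equals the profitability of type B: λ·13.2/(1 + λ·32.2) = 0.662/32.2 = 0.02056.
Rearranging, λ(13.2 − 0.02056×32.2) = 0.02056, so λ = 0.02056/12.54 = 0.00164 per s.

0.002 per s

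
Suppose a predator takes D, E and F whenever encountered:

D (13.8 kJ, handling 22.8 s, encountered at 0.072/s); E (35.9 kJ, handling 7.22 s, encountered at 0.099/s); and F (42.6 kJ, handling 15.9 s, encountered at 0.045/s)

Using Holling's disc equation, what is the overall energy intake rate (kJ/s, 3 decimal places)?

1.588 kJ/s

Energy encountered per unit search time: 0.072×13.8 + 0.099×35.9 + 0.045×42.6 = 6.465 kJ/s.
Handling time per unit search time: 0.072×22.8 + 0.099×7.22 + 0.045×15.9 = 3.072.
Rate = 6.465/(1 + 3.072) = 1.588 kJ/s.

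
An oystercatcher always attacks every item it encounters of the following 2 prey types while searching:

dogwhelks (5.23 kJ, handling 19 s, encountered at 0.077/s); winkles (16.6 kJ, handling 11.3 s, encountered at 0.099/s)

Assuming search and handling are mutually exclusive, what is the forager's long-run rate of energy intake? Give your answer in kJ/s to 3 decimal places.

0.571 kJ/s

Energy encountered per unit search time: 0.077×5.23 + 0.099×16.6 = 2.046 kJ/s.
Handling time per unit search time: 0.077×19 + 0.099×11.3 = 2.582.
Rate = 2.046/(1 + 2.582) = 0.5713 kJ/s.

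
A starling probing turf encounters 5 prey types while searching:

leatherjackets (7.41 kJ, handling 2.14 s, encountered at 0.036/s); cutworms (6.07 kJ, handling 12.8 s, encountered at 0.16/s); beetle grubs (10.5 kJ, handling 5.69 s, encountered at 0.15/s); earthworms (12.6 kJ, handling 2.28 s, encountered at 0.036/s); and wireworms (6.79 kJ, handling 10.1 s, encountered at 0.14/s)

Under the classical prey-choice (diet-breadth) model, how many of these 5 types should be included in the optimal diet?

Profitabilities (E/h, kJ/s): earthworms 5.53, leatherjackets 3.46, beetle grubs 1.85, wireworms 0.672, cutworms 0.474. Add prey in this order while the next type's profitability exceeds the intake rate on those already taken.
Rate on top 1: 0.4192. leatherjackets: 3.46 > 0.4192 → include.
Rate on top 2: 0.6215. beetle grubs: 1.85 > 0.6215 → include.
Rate on top 3: 1.14. wireworms: 0.672 < 1.14 → exclude; stop.
Optimal diet: earthworms, leatherjackets, beetle grubs — 3 of 5 types.

3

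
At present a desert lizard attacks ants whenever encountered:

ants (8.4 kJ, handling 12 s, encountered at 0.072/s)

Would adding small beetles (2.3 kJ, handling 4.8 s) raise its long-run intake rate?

On ants alone, R = ΣλE/(1+Σλh) = 0.6048/1.864 = 0.3245 kJ/s.
small beetles: E/h = 2.3/4.8 = 0.4792 kJ/s.
0.4792 > 0.3245, so adding small beetles raises the average — include it.

Yes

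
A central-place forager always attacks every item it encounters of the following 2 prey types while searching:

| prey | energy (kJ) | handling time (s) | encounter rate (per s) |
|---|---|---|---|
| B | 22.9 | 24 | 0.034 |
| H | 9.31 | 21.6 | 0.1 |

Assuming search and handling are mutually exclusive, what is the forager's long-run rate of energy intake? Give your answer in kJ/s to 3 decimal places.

Energy encountered per unit search time: 0.034×22.9 + 0.1×9.31 = 1.71 kJ/s.
Handling time per unit search time: 0.034×24 + 0.1×21.6 = 2.976.
Rate = 1.71/(1 + 2.976) = 0.43 kJ/s.

0.430 kJ/s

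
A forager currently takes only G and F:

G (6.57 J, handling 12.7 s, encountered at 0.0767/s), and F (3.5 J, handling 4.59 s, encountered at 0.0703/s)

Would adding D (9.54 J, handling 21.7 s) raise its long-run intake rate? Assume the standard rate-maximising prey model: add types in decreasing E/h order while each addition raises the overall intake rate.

Yes

On G and F alone, R = ΣλE/(1+Σλh) = 0.75/2.297 = 0.3265 J/s.
Profitability of D: 9.54/21.7 = 0.4396 J/s.
0.4396 > 0.3265, so adding D raises the average — include it.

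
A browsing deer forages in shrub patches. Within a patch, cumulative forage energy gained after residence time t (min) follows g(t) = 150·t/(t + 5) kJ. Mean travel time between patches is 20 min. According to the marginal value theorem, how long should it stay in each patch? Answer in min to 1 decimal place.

By the marginal value theorem, leave when the instantaneous gain rate g'(t) equals the habitat-wide average g(t)/(T + t).
g'(t) = 150·5/(t + 5)². Setting 150·5/(t+5)² = 150t/[(t+5)(20+t)] gives 5(20+t) = t(t+5), so t² = 5×20 = 100.
t* = √100 = 10 min.

10.0 min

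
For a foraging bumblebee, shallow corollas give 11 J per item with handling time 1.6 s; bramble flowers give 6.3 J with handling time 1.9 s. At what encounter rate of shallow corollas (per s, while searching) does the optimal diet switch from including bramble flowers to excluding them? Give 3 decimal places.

The zero-one rule: include bramble flowers iff E₂/h₂ > λE₁/(1+λh₁). Equality gives the switch point.
λE₁h₂ = E₂ + λE₂h₁ ⇒ λ = E₂/(E₁h₂ − E₂h₁) = 6.3/(20.9 − 10.08) = 0.5823 per s.

0.582 per s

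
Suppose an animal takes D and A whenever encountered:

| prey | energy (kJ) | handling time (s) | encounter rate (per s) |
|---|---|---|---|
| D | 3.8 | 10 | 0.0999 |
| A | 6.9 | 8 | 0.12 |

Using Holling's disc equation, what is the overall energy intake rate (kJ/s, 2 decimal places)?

R = (0.0999×3.8 + 0.12×6.9) / (1 + 0.0999×10 + 0.12×8) = 1.208/2.959 = 0.4081 kJ/s.

0.41 kJ/s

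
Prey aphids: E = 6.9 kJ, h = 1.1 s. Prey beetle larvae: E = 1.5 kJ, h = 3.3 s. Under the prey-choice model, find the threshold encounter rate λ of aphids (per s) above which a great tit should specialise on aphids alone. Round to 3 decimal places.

At the threshold, the rate on aphids alone equals the profitability of beetle larvae: λ·6.9/(1 + λ·1.1) = 1.5/3.3 = 0.4545.
Rearranging, λ(6.9 − 0.4545×1.1) = 0.4545, so λ = 0.4545/6.4 = 0.07102 per s.

0.071 per s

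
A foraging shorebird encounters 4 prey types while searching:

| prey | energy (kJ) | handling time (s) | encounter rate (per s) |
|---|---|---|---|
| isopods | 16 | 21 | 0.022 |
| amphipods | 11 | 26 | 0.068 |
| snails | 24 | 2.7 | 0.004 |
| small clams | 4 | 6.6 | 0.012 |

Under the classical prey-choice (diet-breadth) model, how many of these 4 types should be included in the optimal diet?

4

Profitabilities (E/h, kJ/s): snails 8.89, isopods 0.762, small clams 0.606, amphipods 0.423. Add prey in this order while the next type's profitability exceeds the intake rate on those already taken.
Rate on top 1: 0.09497. isopods: 0.762 > 0.09497 → include.
Rate on top 2: 0.3042. small clams: 0.606 > 0.3042 → include.
Rate on top 3: 0.3196. amphipods: 0.423 > 0.3196 → include.
Optimal diet: snails, isopods, small clams, amphipods — 4 of 4 types.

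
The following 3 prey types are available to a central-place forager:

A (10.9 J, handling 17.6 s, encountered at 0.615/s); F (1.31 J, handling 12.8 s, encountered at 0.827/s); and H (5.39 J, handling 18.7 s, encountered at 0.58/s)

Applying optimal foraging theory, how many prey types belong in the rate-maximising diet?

1

Rank by E/h (J/s): A 0.619, H 0.288, F 0.102. Include each in turn until the next type's E/h falls below the running intake rate.
Rate on top 1: 0.5669. H: 0.288 < 0.5669 → exclude; stop.
Optimal diet: A — 1 of 3 types.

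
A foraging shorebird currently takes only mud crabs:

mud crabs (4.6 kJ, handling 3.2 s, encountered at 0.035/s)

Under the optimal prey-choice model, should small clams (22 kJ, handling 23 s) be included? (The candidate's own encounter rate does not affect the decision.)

Current rate: (0.035×4.6)/(1 + 0.035×3.2) = 0.1448 kJ/s.
small clams: E/h = 22/23 = 0.9565 kJ/s.
Since 0.9565 > R, including small clams increases the long-run rate.

Yes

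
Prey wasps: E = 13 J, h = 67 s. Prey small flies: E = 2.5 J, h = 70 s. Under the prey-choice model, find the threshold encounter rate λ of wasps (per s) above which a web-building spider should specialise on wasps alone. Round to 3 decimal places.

0.003 per s

At the threshold, the rate on wasps alone equals the profitability of small flies: λ·13/(1 + λ·67) = 2.5/70 = 0.03571.
Rearranging, λ(13 − 0.03571×67) = 0.03571, so λ = 0.03571/10.61 = 0.003367 per s.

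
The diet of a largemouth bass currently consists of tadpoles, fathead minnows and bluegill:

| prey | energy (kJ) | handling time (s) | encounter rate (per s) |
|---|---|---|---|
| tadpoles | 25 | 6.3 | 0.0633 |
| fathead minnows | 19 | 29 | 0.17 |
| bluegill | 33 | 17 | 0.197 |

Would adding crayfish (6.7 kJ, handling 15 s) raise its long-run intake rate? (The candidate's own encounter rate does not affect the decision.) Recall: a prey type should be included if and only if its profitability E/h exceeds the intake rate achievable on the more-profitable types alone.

No

Intake rate on the current diet: R = (0.0633×25 + 0.17×19 + 0.197×33) / (1 + 0.0633×6.3 + 0.17×29 + 0.197×17) = 11.31/9.678 = 1.169 kJ/s.
Profitability of crayfish: 6.7/15 = 0.4467 kJ/s.
Since 0.4467 < R, time spent handling crayfish is better spent searching.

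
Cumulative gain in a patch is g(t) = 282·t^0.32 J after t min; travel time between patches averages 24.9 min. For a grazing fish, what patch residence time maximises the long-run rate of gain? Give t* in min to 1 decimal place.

11.7 min

Optimal t* satisfies g'(t*) = g(t*)/(T + t*).
g'(t) = 0.32·282·t^-0.68. Setting 0.32·282·t^-0.68 = 282·t^0.32/(24.9+t) gives 0.32(24.9+t) = t, so 0.68·t = 0.32×24.9.
t* = 0.32×24.9/0.68 = 11.72 min.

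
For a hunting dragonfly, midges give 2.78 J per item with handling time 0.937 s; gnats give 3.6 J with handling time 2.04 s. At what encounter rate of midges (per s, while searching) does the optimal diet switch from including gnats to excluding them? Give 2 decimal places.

Drop gnats once their profitability E₂/h₂ falls below the rate achievable on midges alone: E₂/h₂ = λE₁/(1 + λh₁).
Solve for λ: λE₁h₂ = E₂(1 + λh₁) → λ(E₁h₂ − E₂h₁) = E₂ → λ = E₂/(E₁h₂ − E₂h₁).
λ = 3.6/(2.78×2.04 − 3.6×0.937) = 3.6/2.298 = 1.567 per s.

1.57 per s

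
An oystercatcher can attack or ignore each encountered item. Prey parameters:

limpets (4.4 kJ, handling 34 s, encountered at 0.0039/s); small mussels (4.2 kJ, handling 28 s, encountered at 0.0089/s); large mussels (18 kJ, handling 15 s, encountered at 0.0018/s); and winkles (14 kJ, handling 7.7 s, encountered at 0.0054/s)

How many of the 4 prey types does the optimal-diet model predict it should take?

4

Profitabilities (E/h, kJ/s): winkles 1.82, large mussels 1.2, small mussels 0.15, limpets 0.129. Add prey in this order while the next type's profitability exceeds the intake rate on those already taken.
Rate on top 1: 0.07258. large mussels: 1.2 > 0.07258 → include.
Rate on top 2: 0.1011. small mussels: 0.15 > 0.1011 → include.
Rate on top 3: 0.1103. limpets: 0.129 > 0.1103 → include.
Optimal diet: winkles, large mussels, small mussels, limpets — 4 of 4 types.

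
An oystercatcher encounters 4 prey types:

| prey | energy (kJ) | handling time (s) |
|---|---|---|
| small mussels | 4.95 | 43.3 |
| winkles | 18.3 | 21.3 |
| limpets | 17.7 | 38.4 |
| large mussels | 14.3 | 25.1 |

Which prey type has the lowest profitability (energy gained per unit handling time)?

small mussels

In descending order of E/h:
winkles: 18.3/21.3 = 0.859 kJ/s
large mussels: 14.3/25.1 = 0.57 kJ/s
limpets: 17.7/38.4 = 0.461 kJ/s
small mussels: 4.95/43.3 = 0.114 kJ/s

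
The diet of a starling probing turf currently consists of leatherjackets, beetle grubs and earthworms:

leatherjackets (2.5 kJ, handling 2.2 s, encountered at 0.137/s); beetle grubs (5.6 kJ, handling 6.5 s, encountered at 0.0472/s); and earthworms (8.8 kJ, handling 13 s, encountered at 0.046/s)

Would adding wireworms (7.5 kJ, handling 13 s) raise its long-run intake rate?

Current rate: (0.137×2.5 + 0.0472×5.6 + 0.046×8.8)/(1 + 0.137×2.2 + 0.0472×6.5 + 0.046×13) = 0.4585 kJ/s.
Profitability of wireworms: 7.5/13 = 0.5769 kJ/s.
Since 0.5769 > R, including wireworms increases the long-run rate.

Yes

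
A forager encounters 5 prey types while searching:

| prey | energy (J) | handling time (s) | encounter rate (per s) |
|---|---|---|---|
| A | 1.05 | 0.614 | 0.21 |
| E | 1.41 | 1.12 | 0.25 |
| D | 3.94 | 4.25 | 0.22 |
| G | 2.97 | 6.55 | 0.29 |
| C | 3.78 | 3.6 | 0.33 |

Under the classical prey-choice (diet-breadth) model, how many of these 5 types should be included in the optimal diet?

4

Profitabilities (E/h, J/s): A 1.71, E 1.26, C 1.05, D 0.927, G 0.453. Add prey in this order while the next type's profitability exceeds the intake rate on those already taken.
Rate on top 1: 0.1953. E: 1.26 > 0.1953 → include.
Rate on top 2: 0.4067. C: 1.05 > 0.4067 → include.
Rate on top 3: 0.701. D: 0.927 > 0.701 → include.
Rate on top 4: 0.7608. G: 0.453 < 0.7608 → exclude; stop.
Optimal diet: A, E, C, D — 4 of 5 types.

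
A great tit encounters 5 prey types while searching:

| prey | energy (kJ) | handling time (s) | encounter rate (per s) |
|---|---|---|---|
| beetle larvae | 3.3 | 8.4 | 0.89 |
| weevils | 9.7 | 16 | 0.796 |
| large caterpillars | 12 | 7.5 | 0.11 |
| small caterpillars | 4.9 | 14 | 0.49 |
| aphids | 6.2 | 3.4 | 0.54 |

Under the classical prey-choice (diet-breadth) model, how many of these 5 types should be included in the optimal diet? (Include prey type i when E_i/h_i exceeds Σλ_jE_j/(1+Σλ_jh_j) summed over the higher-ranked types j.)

2

Rank by E/h (kJ/s): aphids 1.82, large caterpillars 1.6, weevils 0.606, beetle larvae 0.393, small caterpillars 0.35. Include each in turn until the next type's E/h falls below the running intake rate.
Rate on top 1: 1.181. large caterpillars: 1.6 > 1.181 → include.
Rate on top 2: 1.275. weevils: 0.606 < 1.275 → exclude; stop.
Optimal diet: aphids, large caterpillars — 2 of 5 types.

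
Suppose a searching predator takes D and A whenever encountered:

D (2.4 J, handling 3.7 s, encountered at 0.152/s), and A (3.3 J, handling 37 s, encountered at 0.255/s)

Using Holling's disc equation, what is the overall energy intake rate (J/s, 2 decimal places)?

R = (0.152×2.4 + 0.255×3.3) / (1 + 0.152×3.7 + 0.255×37) = 1.206/11 = 0.1097 J/s.

0.11 J/s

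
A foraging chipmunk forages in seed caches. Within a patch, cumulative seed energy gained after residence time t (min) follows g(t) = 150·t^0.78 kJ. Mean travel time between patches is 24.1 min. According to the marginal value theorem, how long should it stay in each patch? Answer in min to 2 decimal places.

Maximise g(t)/(T+t): set derivative to zero → g'(t)(T+t) = g(t).
g'(t) = 0.78·150·t^-0.22. Setting 0.78·150·t^-0.22 = 150·t^0.78/(24.1+t) gives 0.78(24.1+t) = t, so 0.22·t = 0.78×24.1.
t* = 0.78×24.1/0.22 = 85.45 min.

85.45 min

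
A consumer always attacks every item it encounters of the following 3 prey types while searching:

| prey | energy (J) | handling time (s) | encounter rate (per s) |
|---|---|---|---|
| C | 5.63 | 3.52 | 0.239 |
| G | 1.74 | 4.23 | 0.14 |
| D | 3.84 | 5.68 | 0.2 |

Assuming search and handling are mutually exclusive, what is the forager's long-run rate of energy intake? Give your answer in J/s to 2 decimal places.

R = Σλ_iE_i / (1 + Σλ_ih_i)
Numerator: 0.239×5.63 + 0.14×1.74 + 0.2×3.84 = 2.357
Denominator: 1 + 0.239×3.52 + 0.14×4.23 + 0.2×5.68 = 3.569
R = 2.357/3.569 = 0.6604 J/s

0.66 J/s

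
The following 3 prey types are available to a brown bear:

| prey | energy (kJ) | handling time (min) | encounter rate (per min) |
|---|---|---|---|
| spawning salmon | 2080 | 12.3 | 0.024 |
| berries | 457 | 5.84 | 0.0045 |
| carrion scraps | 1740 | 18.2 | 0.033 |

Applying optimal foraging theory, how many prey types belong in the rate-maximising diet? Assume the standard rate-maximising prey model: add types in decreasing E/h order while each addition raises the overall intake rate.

E/h in descending order: spawning salmon 169, carrion scraps 95.6, berries 78.3 kJ/min. The optimal diet is the largest prefix of this list for which every included type satisfies E_i/h_i > R on the types above it.
Rate on top 1: 38.54. carrion scraps: 95.6 > 38.54 → include.
Rate on top 2: 56.62. berries: 78.3 > 56.62 → include.
Optimal diet: spawning salmon, carrion scraps, berries — 3 of 3 types.

3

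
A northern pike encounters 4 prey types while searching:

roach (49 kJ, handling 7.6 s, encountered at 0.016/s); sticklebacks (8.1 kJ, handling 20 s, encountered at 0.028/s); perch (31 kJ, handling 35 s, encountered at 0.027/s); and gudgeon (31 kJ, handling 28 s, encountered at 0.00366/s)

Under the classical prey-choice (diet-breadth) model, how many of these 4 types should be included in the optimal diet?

3

Rank by E/h (kJ/s): roach 6.45, gudgeon 1.11, perch 0.886, sticklebacks 0.405. Include each in turn until the next type's E/h falls below the running intake rate.
Rate on top 1: 0.699. gudgeon: 1.11 > 0.699 → include.
Rate on top 2: 0.7332. perch: 0.886 > 0.7332 → include.
Rate on top 3: 0.7996. sticklebacks: 0.405 < 0.7996 → exclude; stop.
Optimal diet: roach, gudgeon, perch — 3 of 4 types.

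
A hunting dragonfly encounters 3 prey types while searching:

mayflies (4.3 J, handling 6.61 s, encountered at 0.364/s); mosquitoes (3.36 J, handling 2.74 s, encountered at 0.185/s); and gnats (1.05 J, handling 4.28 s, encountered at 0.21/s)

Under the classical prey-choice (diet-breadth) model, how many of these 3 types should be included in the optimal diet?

2

Profitabilities (E/h, J/s): mosquitoes 1.23, mayflies 0.651, gnats 0.245. Add prey in this order while the next type's profitability exceeds the intake rate on those already taken.
Rate on top 1: 0.4125. mayflies: 0.651 > 0.4125 → include.
Rate on top 2: 0.5589. gnats: 0.245 < 0.5589 → exclude; stop.
Optimal diet: mosquitoes, mayflies — 2 of 3 types.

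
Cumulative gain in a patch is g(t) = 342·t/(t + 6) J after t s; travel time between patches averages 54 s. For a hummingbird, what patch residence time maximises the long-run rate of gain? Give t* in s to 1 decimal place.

By the marginal value theorem, leave when the instantaneous gain rate g'(t) equals the habitat-wide average g(t)/(T + t).
g'(t) = 342·6/(t + 6)². Setting 342·6/(t+6)² = 342t/[(t+6)(54+t)] gives 6(54+t) = t(t+6), so t² = 6×54 = 324.
t* = √324 = 18 s.

18.0 s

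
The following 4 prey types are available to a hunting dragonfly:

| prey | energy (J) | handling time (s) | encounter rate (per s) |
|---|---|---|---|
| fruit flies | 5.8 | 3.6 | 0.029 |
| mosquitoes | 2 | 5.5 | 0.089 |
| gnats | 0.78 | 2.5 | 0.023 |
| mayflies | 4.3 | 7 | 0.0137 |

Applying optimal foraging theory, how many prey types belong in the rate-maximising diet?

4

Profitabilities (E/h, J/s): fruit flies 1.61, mayflies 0.614, mosquitoes 0.364, gnats 0.312. Add prey in this order while the next type's profitability exceeds the intake rate on those already taken.
Rate on top 1: 0.1523. mayflies: 0.614 > 0.1523 → include.
Rate on top 2: 0.1892. mosquitoes: 0.364 > 0.1892 → include.
Rate on top 3: 0.2397. gnats: 0.312 > 0.2397 → include.
Optimal diet: fruit flies, mayflies, mosquitoes, gnats — 4 of 4 types.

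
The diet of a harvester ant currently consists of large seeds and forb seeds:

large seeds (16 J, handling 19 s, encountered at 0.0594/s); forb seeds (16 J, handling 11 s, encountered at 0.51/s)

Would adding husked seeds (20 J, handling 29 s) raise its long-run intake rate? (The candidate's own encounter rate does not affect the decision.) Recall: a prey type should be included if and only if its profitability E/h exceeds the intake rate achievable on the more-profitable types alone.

No

Intake rate on the current diet: R = (0.0594×16 + 0.51×16) / (1 + 0.0594×19 + 0.51×11) = 9.11/7.739 = 1.177 J/s.
Profitability of husked seeds: 20/29 = 0.6897 J/s.
Since 0.6897 < R, time spent handling husked seeds is better spent searching.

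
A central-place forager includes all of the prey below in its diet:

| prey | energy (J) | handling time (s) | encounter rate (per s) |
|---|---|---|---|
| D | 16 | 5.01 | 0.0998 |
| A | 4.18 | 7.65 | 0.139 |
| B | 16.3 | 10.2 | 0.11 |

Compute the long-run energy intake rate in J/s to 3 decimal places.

1.077 J/s

Energy encountered per unit search time: 0.0998×16 + 0.139×4.18 + 0.11×16.3 = 3.971 J/s.
Handling time per unit search time: 0.0998×5.01 + 0.139×7.65 + 0.11×10.2 = 2.685.
Rate = 3.971/(1 + 2.685) = 1.077 J/s.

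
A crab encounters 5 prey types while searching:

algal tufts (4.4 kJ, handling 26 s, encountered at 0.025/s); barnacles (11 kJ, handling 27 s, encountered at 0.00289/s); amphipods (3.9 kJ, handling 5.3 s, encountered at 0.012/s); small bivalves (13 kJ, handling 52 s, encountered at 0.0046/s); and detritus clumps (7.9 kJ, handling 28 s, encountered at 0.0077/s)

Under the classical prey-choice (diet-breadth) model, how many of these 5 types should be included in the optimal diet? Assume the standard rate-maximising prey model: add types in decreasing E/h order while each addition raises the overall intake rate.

5

E/h in descending order: amphipods 0.736, barnacles 0.407, detritus clumps 0.282, small bivalves 0.25, algal tufts 0.169 kJ/s. The optimal diet is the largest prefix of this list for which every included type satisfies E_i/h_i > R on the types above it.
Rate on top 1: 0.044. barnacles: 0.407 > 0.044 → include.
Rate on top 2: 0.06884. detritus clumps: 0.282 > 0.06884 → include.
Rate on top 3: 0.1027. small bivalves: 0.25 > 0.1027 → include.
Rate on top 4: 0.1248. algal tufts: 0.169 > 0.1248 → include.
Optimal diet: amphipods, barnacles, detritus clumps, small bivalves, algal tufts — 5 of 5 types.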